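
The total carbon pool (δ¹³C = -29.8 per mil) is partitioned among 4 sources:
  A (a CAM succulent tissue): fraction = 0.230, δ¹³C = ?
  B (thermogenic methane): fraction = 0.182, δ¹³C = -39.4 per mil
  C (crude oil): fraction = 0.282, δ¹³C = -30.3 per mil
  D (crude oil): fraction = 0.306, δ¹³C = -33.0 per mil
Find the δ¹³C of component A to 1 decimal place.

Isotope mass balance: δ_bulk = Σ fᵢ·δᵢ.
-29.8 = 0.230×δ_A + 0.182×(-39.4) + 0.282×(-30.3) + 0.306×(-33.0)
0.230·δ_A = -29.8 − (-25.813) = -3.987
δ_A = -3.987 / 0.230 = -17.33 per mil

-17.3 per mil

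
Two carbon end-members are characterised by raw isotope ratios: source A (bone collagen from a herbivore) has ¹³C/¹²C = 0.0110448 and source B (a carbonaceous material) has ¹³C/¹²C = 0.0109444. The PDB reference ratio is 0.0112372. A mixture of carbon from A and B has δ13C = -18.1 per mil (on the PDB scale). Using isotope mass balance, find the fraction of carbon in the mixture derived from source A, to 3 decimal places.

δ_A = (0.0110448/0.0112372 − 1)×1000 = (0.982878 − 1)×1000 = -17.122 per mil
δ_B = (0.0109444/0.0112372 − 1)×1000 = (0.973944 − 1)×1000 = -26.056 per mil
f_A = (δ_mix − δ_B)/(δ_A − δ_B) = (-18.1 − (-26.056))/(-17.122 − (-26.056))
f_A = 7.956 / 8.935 = 0.8905

0.891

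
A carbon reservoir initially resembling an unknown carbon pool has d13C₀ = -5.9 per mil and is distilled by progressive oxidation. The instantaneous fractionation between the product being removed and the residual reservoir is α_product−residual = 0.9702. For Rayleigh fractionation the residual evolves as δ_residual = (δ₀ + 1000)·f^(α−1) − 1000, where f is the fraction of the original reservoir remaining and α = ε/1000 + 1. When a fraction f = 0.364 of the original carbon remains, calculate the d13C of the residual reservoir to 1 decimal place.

Rayleigh residual: δ_res = (δ₀ + 1000)·f^(α−1) − 1000
α − 1 = -0.02980
f^(α−1) = 0.364^(-0.02980) = 1.030574
δ_res = (-5.9 + 1000) × 1.030574 − 1000 = 1024.494 − 1000 = 24.49 per mil

24.5 per mil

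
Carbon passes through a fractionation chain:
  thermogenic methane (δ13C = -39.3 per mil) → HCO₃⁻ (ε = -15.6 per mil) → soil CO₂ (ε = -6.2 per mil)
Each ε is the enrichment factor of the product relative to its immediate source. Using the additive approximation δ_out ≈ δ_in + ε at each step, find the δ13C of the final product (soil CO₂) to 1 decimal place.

-61.1 per mil

step 1: δ ≈ -39.3 + (-15.6) = -54.9 per mil
step 2: δ ≈ -54.9 + (-6.2) = -61.1 per mil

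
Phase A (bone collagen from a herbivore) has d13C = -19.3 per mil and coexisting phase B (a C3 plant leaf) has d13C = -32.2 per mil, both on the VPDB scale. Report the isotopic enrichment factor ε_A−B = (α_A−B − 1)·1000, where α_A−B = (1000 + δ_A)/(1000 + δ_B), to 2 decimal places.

13.33 per mil

α_A−B = (1000 + -19.3) / (1000 + -32.2) = 980.7 / 967.8 = 1.013329
ε_A−B = (1.013329 − 1) × 1000 = 13.329 per mil
(The approximation ε ≈ δ_A − δ_B would give 12.9 per mil.)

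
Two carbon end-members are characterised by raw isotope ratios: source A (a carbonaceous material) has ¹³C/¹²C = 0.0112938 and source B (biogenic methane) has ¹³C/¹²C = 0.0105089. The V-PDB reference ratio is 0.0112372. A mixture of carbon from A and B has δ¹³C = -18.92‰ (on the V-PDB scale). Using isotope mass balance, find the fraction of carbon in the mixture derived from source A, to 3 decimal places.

0.657

δ_A = (0.0112938/0.0112372 − 1)×1000 = (1.005037 − 1)×1000 = 5.037‰
δ_B = (0.0105089/0.0112372 − 1)×1000 = (0.935188 − 1)×1000 = -64.812‰
f_A = (δ_mix − δ_B)/(δ_A − δ_B) = (-18.92 − (-64.812))/(5.037 − (-64.812))
f_A = 45.892 / 69.848 = 0.6570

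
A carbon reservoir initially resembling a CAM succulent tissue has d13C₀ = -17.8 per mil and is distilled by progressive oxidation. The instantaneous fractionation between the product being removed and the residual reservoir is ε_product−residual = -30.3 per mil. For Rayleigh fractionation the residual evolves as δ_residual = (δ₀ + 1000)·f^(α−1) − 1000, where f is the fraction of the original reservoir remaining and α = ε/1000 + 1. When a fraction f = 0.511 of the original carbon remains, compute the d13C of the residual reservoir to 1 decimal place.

Rayleigh residual: δ_res = (δ₀ + 1000)·f^(α−1) − 1000
α = ε/1000 + 1 = 0.96970, so α − 1 = -0.03030
f^(α−1) = 0.511^(-0.03030) = 1.020551
δ_res = (-17.8 + 1000) × 1.020551 − 1000 = 1002.386 − 1000 = 2.39 per mil

2.4 per mil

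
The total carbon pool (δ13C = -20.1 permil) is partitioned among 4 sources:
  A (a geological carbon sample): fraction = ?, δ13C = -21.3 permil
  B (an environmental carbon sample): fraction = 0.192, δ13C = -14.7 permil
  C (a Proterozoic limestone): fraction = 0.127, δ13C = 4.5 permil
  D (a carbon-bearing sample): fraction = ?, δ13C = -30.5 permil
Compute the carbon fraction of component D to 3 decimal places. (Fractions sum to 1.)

0.363

Let f_D and f_A be the unknown fractions; fractions sum to 1 so f_D + f_A = 0.681.
Mass balance: Σ fᵢ·δᵢ = δ_bulk ⇒ f_D·(-30.5) + f_A·(-21.3) = -20.1 − (-2.251) = -17.849
Substitute f_A = 0.681 − f_D:
f_D·(-30.5 − -21.3) = -17.849 − 0.681×(-21.3) = -3.344
f_D = -3.344 / -9.2 = 0.3635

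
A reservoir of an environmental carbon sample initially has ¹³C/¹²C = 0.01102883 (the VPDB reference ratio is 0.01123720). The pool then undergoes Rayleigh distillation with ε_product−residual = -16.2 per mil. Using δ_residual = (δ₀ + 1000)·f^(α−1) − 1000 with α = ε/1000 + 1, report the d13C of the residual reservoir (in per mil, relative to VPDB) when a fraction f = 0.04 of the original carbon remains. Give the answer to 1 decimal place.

δ₀ = (0.01102883/0.01123720 − 1)×1000 = (0.981457 − 1)×1000 = -18.543 per mil
α − 1 = ε/1000 = -0.0162
f^(α−1) = 0.04^(-0.0162) = 1.053529
δ_res = (-18.543 + 1000) × 1.053529 − 1000 = 1033.994 − 1000 = 33.99 per mil

34.0 per mil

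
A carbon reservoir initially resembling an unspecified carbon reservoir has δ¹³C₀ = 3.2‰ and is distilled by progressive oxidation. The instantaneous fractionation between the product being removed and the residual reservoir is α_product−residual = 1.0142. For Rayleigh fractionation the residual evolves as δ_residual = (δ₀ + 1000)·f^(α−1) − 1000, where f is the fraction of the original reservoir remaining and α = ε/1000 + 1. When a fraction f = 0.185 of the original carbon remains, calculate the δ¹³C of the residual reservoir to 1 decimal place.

-20.6‰

Rayleigh residual: δ_res = (δ₀ + 1000)·f^(α−1) − 1000
α − 1 = 0.01420
f^(α−1) = 0.185^(0.01420) = 0.976324
δ_res = (3.2 + 1000) × 0.976324 − 1000 = 979.448 − 1000 = -20.55‰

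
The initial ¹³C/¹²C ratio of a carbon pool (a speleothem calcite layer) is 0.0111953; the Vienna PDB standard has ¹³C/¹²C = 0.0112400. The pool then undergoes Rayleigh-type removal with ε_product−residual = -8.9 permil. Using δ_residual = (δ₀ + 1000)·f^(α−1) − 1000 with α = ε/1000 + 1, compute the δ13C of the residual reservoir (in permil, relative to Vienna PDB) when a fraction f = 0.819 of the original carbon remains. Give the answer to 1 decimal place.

-2.2 permil

δ₀ = (0.0111953/0.0112400 − 1)×1000 = (0.996023 − 1)×1000 = -3.977 permil
α − 1 = ε/1000 = -0.0089
f^(α−1) = 0.819^(-0.0089) = 1.001779
δ_res = (-3.977 + 1000) × 1.001779 − 1000 = 997.795 − 1000 = -2.21 permil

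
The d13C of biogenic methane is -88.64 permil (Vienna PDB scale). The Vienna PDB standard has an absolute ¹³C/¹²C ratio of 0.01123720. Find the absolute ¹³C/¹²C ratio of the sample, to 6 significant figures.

0.0102411

R_sample = R_standard × (d13C/1000 + 1)
R_sample = 0.01123720 × (-88.64/1000 + 1) = 0.01123720 × 0.911360
R_sample = 0.0102411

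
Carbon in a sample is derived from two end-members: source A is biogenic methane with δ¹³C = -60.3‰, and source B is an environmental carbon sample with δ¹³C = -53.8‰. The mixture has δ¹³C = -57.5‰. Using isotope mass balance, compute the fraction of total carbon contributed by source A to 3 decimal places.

δ_mix = f_A·δ_A + (1 − f_A)·δ_B  ⇒  f_A = (δ_mix − δ_B)/(δ_A − δ_B)
f_A = (-57.5 − (-53.8)) / (-60.3 − (-53.8))
f_A = -3.7 / -6.5 = 0.5692

0.569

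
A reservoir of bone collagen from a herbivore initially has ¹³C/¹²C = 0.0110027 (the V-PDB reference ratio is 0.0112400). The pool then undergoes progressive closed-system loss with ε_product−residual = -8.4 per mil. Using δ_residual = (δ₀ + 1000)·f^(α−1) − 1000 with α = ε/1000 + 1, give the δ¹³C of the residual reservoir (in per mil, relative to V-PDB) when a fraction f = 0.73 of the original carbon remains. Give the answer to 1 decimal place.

δ₀ = (0.0110027/0.0112400 − 1)×1000 = (0.978888 − 1)×1000 = -21.112 per mil
α − 1 = ε/1000 = -0.0084
f^(α−1) = 0.73^(-0.0084) = 1.002647
δ_res = (-21.112 + 1000) × 1.002647 − 1000 = 981.479 − 1000 = -18.52 per mil

-18.5 per mil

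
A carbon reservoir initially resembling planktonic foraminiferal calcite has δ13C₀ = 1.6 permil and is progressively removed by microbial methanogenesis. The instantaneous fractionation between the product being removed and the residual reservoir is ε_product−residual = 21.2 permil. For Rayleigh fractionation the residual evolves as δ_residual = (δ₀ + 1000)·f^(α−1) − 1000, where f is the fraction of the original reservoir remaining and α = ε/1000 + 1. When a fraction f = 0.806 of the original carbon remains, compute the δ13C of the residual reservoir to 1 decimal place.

Rayleigh residual: δ_res = (δ₀ + 1000)·f^(α−1) − 1000
α = ε/1000 + 1 = 1.02120, so α − 1 = 0.02120
f^(α−1) = 0.806^(0.02120) = 0.995438
δ_res = (1.6 + 1000) × 0.995438 − 1000 = 997.031 − 1000 = -2.97 permil

-3.0 permil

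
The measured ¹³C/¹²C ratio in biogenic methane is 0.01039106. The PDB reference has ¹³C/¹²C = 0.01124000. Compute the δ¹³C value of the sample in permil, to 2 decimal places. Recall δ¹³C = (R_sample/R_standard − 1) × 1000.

-75.53 permil

δ¹³C = (R_sample / R_standard − 1) × 1000
R_sample / R_standard = 0.01039106 / 0.01124000 = 0.924472
δ¹³C = (0.924472 − 1) × 1000 = -75.528 permil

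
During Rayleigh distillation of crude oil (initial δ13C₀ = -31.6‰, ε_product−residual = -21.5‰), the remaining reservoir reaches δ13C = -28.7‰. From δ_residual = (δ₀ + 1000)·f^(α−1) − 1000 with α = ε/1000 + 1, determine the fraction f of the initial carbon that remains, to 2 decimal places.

0.87

α − 1 = ε/1000 = -0.0215
(δ_res + 1000)/(δ₀ + 1000) = (-28.7 + 1000)/(-31.6 + 1000) = 971.3/968.4 = 1.002995
f = 1.002995^(1/-0.0215) = exp(ln(1.002995)/-0.0215) = exp(0.00299/-0.0215)
f = exp(-0.1391) = 0.8702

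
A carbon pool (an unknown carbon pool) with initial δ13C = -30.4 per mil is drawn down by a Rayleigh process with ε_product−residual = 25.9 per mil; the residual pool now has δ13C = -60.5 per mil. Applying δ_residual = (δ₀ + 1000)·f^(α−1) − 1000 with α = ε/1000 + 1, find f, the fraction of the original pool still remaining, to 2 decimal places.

0.30

α − 1 = ε/1000 = 0.0259
(δ_res + 1000)/(δ₀ + 1000) = (-60.5 + 1000)/(-30.4 + 1000) = 939.5/969.6 = 0.968956
f = 0.968956^(1/0.0259) = exp(ln(0.968956)/0.0259) = exp(-0.03154/0.0259)
f = exp(-1.2176) = 0.2959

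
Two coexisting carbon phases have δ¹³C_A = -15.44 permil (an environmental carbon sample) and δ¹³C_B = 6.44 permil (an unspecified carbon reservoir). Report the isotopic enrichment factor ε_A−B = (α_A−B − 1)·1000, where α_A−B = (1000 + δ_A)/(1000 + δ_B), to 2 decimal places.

α_A−B = (1000 + -15.44) / (1000 + 6.44) = 984.56 / 1006.44 = 0.978260
ε_A−B = (0.978260 − 1) × 1000 = -21.740 permil
(The approximation ε ≈ δ_A − δ_B would give -21.88 permil.)

-21.74 permil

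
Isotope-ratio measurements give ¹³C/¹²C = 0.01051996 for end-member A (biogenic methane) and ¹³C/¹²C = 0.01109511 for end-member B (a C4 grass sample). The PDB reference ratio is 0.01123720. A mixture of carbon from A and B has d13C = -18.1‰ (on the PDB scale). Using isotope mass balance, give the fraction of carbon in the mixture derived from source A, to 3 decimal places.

δ_A = (0.01051996/0.01123720 − 1)×1000 = (0.936173 − 1)×1000 = -63.827‰
δ_B = (0.01109511/0.01123720 − 1)×1000 = (0.987355 − 1)×1000 = -12.645‰
f_A = (δ_mix − δ_B)/(δ_A − δ_B) = (-18.1 − (-12.645))/(-63.827 − (-12.645))
f_A = -5.455 / -51.183 = 0.1066

0.107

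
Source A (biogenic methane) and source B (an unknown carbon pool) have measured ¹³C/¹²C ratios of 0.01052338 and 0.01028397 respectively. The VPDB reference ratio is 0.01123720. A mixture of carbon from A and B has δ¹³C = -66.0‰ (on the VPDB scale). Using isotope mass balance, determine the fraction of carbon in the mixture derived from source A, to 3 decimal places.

δ_A = (0.01052338/0.01123720 − 1)×1000 = (0.936477 − 1)×1000 = -63.523‰
δ_B = (0.01028397/0.01123720 − 1)×1000 = (0.915172 − 1)×1000 = -84.828‰
f_A = (δ_mix − δ_B)/(δ_A − δ_B) = (-66.0 − (-84.828))/(-63.523 − (-84.828))
f_A = 18.828 / 21.305 = 0.8837

0.884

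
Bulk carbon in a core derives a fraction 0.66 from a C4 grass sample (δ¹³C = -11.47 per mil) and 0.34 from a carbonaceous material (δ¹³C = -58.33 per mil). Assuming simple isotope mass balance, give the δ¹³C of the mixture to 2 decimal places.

-27.40 per mil

δ_mix = f_A·δ_A + f_B·δ_B
δ_mix = 0.66 × (-11.47) + 0.34 × (-58.33)
δ_mix = -7.570 + -19.832 = -27.402 per mil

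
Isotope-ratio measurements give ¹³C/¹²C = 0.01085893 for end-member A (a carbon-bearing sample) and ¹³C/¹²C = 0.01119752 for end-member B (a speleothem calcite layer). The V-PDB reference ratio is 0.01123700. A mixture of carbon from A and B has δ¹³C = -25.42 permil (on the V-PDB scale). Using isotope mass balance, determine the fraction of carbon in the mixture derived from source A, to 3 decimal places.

δ_A = (0.01085893/0.01123700 − 1)×1000 = (0.966355 − 1)×1000 = -33.645 permil
δ_B = (0.01119752/0.01123700 − 1)×1000 = (0.996487 − 1)×1000 = -3.513 permil
f_A = (δ_mix − δ_B)/(δ_A − δ_B) = (-25.42 − (-3.513))/(-33.645 − (-3.513))
f_A = -21.907 / -30.132 = 0.7270

0.727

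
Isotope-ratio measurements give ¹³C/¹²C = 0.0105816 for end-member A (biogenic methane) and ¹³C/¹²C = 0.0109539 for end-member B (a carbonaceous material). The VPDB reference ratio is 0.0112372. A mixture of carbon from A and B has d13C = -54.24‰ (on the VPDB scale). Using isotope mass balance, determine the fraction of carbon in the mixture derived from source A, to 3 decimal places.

δ_A = (0.0105816/0.0112372 − 1)×1000 = (0.941658 − 1)×1000 = -58.342‰
δ_B = (0.0109539/0.0112372 − 1)×1000 = (0.974789 − 1)×1000 = -25.211‰
f_A = (δ_mix − δ_B)/(δ_A − δ_B) = (-54.24 − (-25.211))/(-58.342 − (-25.211))
f_A = -29.029 / -33.131 = 0.8762

0.876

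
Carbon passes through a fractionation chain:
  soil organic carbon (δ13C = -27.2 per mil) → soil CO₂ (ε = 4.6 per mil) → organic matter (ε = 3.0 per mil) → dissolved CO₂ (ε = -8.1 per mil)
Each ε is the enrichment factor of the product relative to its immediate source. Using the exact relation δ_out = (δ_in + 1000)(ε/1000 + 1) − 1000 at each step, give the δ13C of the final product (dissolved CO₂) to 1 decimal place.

-27.7 per mil

step 1: δ = (-27.20 + 1000)·(4.6/1000 + 1) − 1000 = -22.73 per mil
step 2: δ = (-22.73 + 1000)·(3.0/1000 + 1) − 1000 = -19.79 per mil
step 3: δ = (-19.79 + 1000)·(-8.1/1000 + 1) − 1000 = -27.73 per mil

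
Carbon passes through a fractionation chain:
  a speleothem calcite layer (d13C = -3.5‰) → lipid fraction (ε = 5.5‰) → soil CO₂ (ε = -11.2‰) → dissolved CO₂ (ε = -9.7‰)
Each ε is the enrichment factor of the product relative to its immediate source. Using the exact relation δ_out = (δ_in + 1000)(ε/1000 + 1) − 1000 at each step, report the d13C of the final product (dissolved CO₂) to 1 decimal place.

-18.9‰

step 1: δ = (-3.50 + 1000)·(5.5/1000 + 1) − 1000 = 1.98‰
step 2: δ = (1.98 + 1000)·(-11.2/1000 + 1) − 1000 = -9.24‰
step 3: δ = (-9.24 + 1000)·(-9.7/1000 + 1) − 1000 = -18.85‰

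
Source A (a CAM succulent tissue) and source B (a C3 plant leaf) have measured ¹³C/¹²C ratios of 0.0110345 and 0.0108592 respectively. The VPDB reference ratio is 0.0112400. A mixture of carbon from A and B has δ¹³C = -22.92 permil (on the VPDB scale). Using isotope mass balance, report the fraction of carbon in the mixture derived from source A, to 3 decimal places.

δ_A = (0.0110345/0.0112400 − 1)×1000 = (0.981717 − 1)×1000 = -18.283 permil
δ_B = (0.0108592/0.0112400 − 1)×1000 = (0.966121 − 1)×1000 = -33.879 permil
f_A = (δ_mix − δ_B)/(δ_A − δ_B) = (-22.92 − (-33.879))/(-18.283 − (-33.879))
f_A = 10.959 / 15.596 = 0.7027

0.703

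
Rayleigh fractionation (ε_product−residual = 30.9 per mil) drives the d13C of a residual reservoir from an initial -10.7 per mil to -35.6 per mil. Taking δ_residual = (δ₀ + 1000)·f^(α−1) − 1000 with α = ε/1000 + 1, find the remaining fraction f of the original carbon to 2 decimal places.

0.44

α − 1 = ε/1000 = 0.0309
(δ_res + 1000)/(δ₀ + 1000) = (-35.6 + 1000)/(-10.7 + 1000) = 964.4/989.3 = 0.974831
f = 0.974831^(1/0.0309) = exp(ln(0.974831)/0.0309) = exp(-0.02549/0.0309)
f = exp(-0.8250) = 0.4382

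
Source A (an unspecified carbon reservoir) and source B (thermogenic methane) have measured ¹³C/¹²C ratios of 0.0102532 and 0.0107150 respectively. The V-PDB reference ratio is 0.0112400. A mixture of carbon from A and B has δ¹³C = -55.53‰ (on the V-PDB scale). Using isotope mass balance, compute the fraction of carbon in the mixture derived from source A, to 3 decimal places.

0.215

δ_A = (0.0102532/0.0112400 − 1)×1000 = (0.912206 − 1)×1000 = -87.794‰
δ_B = (0.0107150/0.0112400 − 1)×1000 = (0.953292 − 1)×1000 = -46.708‰
f_A = (δ_mix − δ_B)/(δ_A − δ_B) = (-55.53 − (-46.708))/(-87.794 − (-46.708))
f_A = -8.822 / -41.085 = 0.2147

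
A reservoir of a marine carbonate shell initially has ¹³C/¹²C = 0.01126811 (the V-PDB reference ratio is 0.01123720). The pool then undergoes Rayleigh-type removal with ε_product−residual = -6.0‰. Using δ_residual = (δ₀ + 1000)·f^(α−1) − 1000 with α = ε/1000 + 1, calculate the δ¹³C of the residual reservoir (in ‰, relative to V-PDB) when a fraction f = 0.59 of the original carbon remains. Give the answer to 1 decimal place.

5.9‰

δ₀ = (0.01126811/0.01123720 − 1)×1000 = (1.002751 − 1)×1000 = 2.751‰
α − 1 = ε/1000 = -0.0060
f^(α−1) = 0.59^(-0.0060) = 1.003171
δ_res = (2.751 + 1000) × 1.003171 − 1000 = 1005.930 − 1000 = 5.93‰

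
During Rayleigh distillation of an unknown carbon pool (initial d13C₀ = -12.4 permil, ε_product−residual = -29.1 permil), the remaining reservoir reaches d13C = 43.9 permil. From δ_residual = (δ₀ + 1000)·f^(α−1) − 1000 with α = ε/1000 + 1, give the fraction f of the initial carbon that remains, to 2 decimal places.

α − 1 = ε/1000 = -0.0291
(δ_res + 1000)/(δ₀ + 1000) = (43.9 + 1000)/(-12.4 + 1000) = 1043.9/987.6 = 1.057007
f = 1.057007^(1/-0.0291) = exp(ln(1.057007)/-0.0291) = exp(0.05544/-0.0291)
f = exp(-1.9052) = 0.1488

0.15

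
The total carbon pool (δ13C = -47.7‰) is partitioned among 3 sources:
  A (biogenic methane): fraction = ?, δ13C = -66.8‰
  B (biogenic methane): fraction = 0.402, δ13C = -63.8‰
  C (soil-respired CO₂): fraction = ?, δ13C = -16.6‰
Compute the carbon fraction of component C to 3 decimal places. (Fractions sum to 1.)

Let f_C and f_A be the unknown fractions; fractions sum to 1 so f_C + f_A = 0.598.
Mass balance: Σ fᵢ·δᵢ = δ_bulk ⇒ f_C·(-16.6) + f_A·(-66.8) = -47.7 − (-25.648) = -22.052
Substitute f_A = 0.598 − f_C:
f_C·(-16.6 − -66.8) = -22.052 − 0.598×(-66.8) = 17.894
f_C = 17.894 / 50.2 = 0.3565

0.356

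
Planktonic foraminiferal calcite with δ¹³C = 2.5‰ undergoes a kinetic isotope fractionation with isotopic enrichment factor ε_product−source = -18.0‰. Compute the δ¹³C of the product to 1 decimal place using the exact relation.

-15.5‰

To first order, δ_product ≈ δ_source + ε = -15.5‰.
Exactly, δ_product = (δ_source + 1000)·(ε/1000 + 1) − 1000.
δ_product = (2.5 + 1000) × (-18.0/1000 + 1) − 1000
δ_product = -15.55‰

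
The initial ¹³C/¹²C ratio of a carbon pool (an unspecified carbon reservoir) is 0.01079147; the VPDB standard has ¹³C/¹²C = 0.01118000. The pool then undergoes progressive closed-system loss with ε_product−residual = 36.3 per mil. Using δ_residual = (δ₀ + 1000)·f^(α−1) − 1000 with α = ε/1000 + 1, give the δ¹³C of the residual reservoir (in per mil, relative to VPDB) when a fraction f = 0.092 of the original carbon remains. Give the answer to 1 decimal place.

δ₀ = (0.01079147/0.01118000 − 1)×1000 = (0.965248 − 1)×1000 = -34.752 per mil
α − 1 = ε/1000 = 0.0363
f^(α−1) = 0.092^(0.0363) = 0.917034
δ_res = (-34.752 + 1000) × 0.917034 − 1000 = 885.165 − 1000 = -114.83 per mil

-114.8 per mil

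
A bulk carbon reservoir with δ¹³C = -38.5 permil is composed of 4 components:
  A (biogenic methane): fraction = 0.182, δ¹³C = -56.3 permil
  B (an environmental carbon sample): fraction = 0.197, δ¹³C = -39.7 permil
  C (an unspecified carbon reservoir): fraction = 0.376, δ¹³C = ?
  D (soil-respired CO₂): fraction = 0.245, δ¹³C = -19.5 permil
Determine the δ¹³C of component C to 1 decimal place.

Isotope mass balance: δ_bulk = Σ fᵢ·δᵢ.
-38.5 = 0.182×(-56.3) + 0.197×(-39.7) + 0.376×δ_C + 0.245×(-19.5)
0.376·δ_C = -38.5 − (-22.845) = -15.655
δ_C = -15.655 / 0.376 = -41.64 permil

-41.6 permil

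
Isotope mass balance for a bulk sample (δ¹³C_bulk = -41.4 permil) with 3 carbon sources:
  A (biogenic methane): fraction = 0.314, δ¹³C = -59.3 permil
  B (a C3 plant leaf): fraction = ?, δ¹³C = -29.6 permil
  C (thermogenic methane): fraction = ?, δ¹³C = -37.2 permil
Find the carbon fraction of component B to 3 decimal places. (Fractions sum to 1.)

Let f_B and f_C be the unknown fractions; fractions sum to 1 so f_B + f_C = 0.686.
Mass balance: Σ fᵢ·δᵢ = δ_bulk ⇒ f_B·(-29.6) + f_C·(-37.2) = -41.4 − (-18.620) = -22.780
Substitute f_C = 0.686 − f_B:
f_B·(-29.6 − -37.2) = -22.780 − 0.686×(-37.2) = 2.739
f_B = 2.739 / 7.6 = 0.3604

0.360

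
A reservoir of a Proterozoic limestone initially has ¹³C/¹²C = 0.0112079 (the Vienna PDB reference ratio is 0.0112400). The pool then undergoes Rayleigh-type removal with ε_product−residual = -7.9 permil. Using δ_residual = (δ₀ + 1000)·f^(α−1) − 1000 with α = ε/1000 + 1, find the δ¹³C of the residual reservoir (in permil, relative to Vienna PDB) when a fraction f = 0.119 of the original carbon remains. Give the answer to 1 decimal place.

14.1 permil

δ₀ = (0.0112079/0.0112400 − 1)×1000 = (0.997144 − 1)×1000 = -2.856 permil
α − 1 = ε/1000 = -0.0079
f^(α−1) = 0.119^(-0.0079) = 1.016958
δ_res = (-2.856 + 1000) × 1.016958 − 1000 = 1014.054 − 1000 = 14.05 permil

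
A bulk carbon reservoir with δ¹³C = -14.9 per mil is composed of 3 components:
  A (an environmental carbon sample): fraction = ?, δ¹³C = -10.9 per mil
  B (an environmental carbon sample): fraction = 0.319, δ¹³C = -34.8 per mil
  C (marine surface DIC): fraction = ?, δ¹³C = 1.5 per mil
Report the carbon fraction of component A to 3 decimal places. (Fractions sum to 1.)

0.389

Let f_A and f_C be the unknown fractions; fractions sum to 1 so f_A + f_C = 0.681.
Mass balance: Σ fᵢ·δᵢ = δ_bulk ⇒ f_A·(-10.9) + f_C·(1.5) = -14.9 − (-11.101) = -3.799
Substitute f_C = 0.681 − f_A:
f_A·(-10.9 − 1.5) = -3.799 − 0.681×(1.5) = -4.820
f_A = -4.820 / -12.4 = 0.3887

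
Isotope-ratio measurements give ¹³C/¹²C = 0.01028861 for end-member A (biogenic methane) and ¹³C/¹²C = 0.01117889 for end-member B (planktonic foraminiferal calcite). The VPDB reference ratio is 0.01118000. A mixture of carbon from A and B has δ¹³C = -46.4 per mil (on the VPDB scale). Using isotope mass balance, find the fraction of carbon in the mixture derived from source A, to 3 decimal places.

δ_A = (0.01028861/0.01118000 − 1)×1000 = (0.920269 − 1)×1000 = -79.731 per mil
δ_B = (0.01117889/0.01118000 − 1)×1000 = (0.999901 − 1)×1000 = -0.099 per mil
f_A = (δ_mix − δ_B)/(δ_A − δ_B) = (-46.4 − (-0.099))/(-79.731 − (-0.099))
f_A = -46.301 / -79.631 = 0.5814

0.581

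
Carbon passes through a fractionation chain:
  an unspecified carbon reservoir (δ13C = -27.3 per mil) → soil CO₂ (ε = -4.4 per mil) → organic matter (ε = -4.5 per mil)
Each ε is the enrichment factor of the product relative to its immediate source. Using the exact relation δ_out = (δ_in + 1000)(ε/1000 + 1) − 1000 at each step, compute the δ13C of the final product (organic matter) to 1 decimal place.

step 1: δ = (-27.30 + 1000)·(-4.4/1000 + 1) − 1000 = -31.58 per mil
step 2: δ = (-31.58 + 1000)·(-4.5/1000 + 1) − 1000 = -35.94 per mil

-35.9 per mil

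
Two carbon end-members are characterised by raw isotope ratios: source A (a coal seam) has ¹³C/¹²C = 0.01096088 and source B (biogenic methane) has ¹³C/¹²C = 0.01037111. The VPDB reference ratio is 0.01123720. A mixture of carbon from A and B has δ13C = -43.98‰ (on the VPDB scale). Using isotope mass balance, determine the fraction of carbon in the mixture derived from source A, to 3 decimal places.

0.631

δ_A = (0.01096088/0.01123720 − 1)×1000 = (0.975410 − 1)×1000 = -24.590‰
δ_B = (0.01037111/0.01123720 − 1)×1000 = (0.922927 − 1)×1000 = -77.073‰
f_A = (δ_mix − δ_B)/(δ_A − δ_B) = (-43.98 − (-77.073))/(-24.590 − (-77.073))
f_A = 33.093 / 52.484 = 0.6305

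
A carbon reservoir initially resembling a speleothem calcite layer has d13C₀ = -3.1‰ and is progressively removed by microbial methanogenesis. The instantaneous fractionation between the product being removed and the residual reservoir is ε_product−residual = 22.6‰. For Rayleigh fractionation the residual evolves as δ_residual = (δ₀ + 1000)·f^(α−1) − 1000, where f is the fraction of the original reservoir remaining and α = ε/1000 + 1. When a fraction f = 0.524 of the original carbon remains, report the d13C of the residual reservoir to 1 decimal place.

-17.6‰

Rayleigh residual: δ_res = (δ₀ + 1000)·f^(α−1) − 1000
α = ε/1000 + 1 = 1.02260, so α − 1 = 0.02260
f^(α−1) = 0.524^(0.02260) = 0.985501
δ_res = (-3.1 + 1000) × 0.985501 − 1000 = 982.446 − 1000 = -17.55‰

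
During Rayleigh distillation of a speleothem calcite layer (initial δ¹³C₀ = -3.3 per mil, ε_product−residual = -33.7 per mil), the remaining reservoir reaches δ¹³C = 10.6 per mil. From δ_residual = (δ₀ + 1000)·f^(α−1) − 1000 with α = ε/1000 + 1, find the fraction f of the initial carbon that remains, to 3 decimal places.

α − 1 = ε/1000 = -0.0337
(δ_res + 1000)/(δ₀ + 1000) = (10.6 + 1000)/(-3.3 + 1000) = 1010.6/996.7 = 1.013946
f = 1.013946^(1/-0.0337) = exp(ln(1.013946)/-0.0337) = exp(0.01385/-0.0337)
f = exp(-0.4110) = 0.6630

0.663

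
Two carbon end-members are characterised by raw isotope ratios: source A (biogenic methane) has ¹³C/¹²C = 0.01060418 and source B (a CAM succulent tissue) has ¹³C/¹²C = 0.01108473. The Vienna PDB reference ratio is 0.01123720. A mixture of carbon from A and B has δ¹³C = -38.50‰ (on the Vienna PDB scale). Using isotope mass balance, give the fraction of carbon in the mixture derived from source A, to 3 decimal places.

0.583

δ_A = (0.01060418/0.01123720 − 1)×1000 = (0.943667 − 1)×1000 = -56.333‰
δ_B = (0.01108473/0.01123720 − 1)×1000 = (0.986432 − 1)×1000 = -13.568‰
f_A = (δ_mix − δ_B)/(δ_A − δ_B) = (-38.50 − (-13.568))/(-56.333 − (-13.568))
f_A = -24.932 / -42.764 = 0.5830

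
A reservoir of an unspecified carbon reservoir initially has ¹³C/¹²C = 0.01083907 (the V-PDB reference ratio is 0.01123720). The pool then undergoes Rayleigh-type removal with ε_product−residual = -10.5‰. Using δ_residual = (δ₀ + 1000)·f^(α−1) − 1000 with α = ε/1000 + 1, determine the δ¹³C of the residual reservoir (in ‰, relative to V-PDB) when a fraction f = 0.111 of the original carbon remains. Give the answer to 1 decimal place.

-12.9‰

δ₀ = (0.01083907/0.01123720 − 1)×1000 = (0.964570 − 1)×1000 = -35.430‰
α − 1 = ε/1000 = -0.0105
f^(α−1) = 0.111^(-0.0105) = 1.023350
δ_res = (-35.430 + 1000) × 1.023350 − 1000 = 987.093 − 1000 = -12.91‰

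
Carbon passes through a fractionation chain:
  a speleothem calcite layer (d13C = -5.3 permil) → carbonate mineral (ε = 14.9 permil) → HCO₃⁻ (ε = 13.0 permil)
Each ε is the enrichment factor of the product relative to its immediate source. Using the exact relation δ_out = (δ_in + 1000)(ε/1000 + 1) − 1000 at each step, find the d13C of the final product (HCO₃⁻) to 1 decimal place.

22.6 permil

step 1: δ = (-5.30 + 1000)·(14.9/1000 + 1) − 1000 = 9.52 permil
step 2: δ = (9.52 + 1000)·(13.0/1000 + 1) − 1000 = 22.64 permil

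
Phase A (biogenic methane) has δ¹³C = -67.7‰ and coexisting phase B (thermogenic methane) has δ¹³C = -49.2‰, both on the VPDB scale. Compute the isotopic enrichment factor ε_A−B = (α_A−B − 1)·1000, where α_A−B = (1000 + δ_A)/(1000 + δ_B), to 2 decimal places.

-19.46‰

α_A−B = (1000 + -67.7) / (1000 + -49.2) = 932.3 / 950.8 = 0.980543
ε_A−B = (0.980543 − 1) × 1000 = -19.457‰
(The approximation ε ≈ δ_A − δ_B would give -18.5‰.)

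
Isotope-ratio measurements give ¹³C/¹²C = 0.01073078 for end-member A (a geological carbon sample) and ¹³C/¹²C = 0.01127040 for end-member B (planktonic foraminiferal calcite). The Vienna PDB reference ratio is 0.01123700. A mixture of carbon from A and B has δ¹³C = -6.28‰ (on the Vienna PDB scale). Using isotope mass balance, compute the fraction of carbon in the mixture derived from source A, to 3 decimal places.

δ_A = (0.01073078/0.01123700 − 1)×1000 = (0.954951 − 1)×1000 = -45.049‰
δ_B = (0.01127040/0.01123700 − 1)×1000 = (1.002972 − 1)×1000 = 2.972‰
f_A = (δ_mix − δ_B)/(δ_A − δ_B) = (-6.28 − (2.972))/(-45.049 − (2.972))
f_A = -9.252 / -48.022 = 0.1927

0.193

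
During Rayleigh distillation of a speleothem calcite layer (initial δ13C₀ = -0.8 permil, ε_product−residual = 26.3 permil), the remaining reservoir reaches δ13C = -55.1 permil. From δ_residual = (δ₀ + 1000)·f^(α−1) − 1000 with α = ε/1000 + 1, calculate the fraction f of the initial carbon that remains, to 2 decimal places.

α − 1 = ε/1000 = 0.0263
(δ_res + 1000)/(δ₀ + 1000) = (-55.1 + 1000)/(-0.8 + 1000) = 944.9/999.2 = 0.945657
f = 0.945657^(1/0.0263) = exp(ln(0.945657)/0.0263) = exp(-0.05588/0.0263)
f = exp(-2.1246) = 0.1195

0.12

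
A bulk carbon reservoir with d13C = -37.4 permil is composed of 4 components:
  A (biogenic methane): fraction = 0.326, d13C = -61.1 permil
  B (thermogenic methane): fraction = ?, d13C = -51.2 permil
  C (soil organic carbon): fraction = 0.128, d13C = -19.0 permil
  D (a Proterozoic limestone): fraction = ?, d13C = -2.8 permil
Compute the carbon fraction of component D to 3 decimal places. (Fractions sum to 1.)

0.267

Let f_D and f_B be the unknown fractions; fractions sum to 1 so f_D + f_B = 0.546.
Mass balance: Σ fᵢ·δᵢ = δ_bulk ⇒ f_D·(-2.8) + f_B·(-51.2) = -37.4 − (-22.351) = -15.049
Substitute f_B = 0.546 − f_D:
f_D·(-2.8 − -51.2) = -15.049 − 0.546×(-51.2) = 12.906
f_D = 12.906 / 48.4 = 0.2666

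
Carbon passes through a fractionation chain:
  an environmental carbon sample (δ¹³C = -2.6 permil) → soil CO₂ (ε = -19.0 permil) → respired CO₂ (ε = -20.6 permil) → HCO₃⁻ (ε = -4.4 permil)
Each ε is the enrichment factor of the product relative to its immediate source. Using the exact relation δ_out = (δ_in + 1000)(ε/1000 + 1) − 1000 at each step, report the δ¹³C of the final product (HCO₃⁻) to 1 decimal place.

step 1: δ = (-2.60 + 1000)·(-19.0/1000 + 1) − 1000 = -21.55 permil
step 2: δ = (-21.55 + 1000)·(-20.6/1000 + 1) − 1000 = -41.71 permil
step 3: δ = (-41.71 + 1000)·(-4.4/1000 + 1) − 1000 = -45.92 permil

-45.9 permil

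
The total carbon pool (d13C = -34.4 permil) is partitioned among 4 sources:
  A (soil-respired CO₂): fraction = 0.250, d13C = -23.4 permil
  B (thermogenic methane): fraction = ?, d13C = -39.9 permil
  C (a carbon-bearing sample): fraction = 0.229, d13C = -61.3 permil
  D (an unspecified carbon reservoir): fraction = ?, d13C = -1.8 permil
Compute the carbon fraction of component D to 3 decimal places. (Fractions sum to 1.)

Let f_D and f_B be the unknown fractions; fractions sum to 1 so f_D + f_B = 0.521.
Mass balance: Σ fᵢ·δᵢ = δ_bulk ⇒ f_D·(-1.8) + f_B·(-39.9) = -34.4 − (-19.888) = -14.512
Substitute f_B = 0.521 − f_D:
f_D·(-1.8 − -39.9) = -14.512 − 0.521×(-39.9) = 6.276
f_D = 6.276 / 38.1 = 0.1647

0.165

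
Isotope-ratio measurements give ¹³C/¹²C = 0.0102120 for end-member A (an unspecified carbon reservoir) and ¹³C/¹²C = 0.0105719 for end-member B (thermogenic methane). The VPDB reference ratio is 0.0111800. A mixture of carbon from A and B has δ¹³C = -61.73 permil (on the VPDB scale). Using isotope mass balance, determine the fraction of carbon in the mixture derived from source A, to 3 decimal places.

δ_A = (0.0102120/0.0111800 − 1)×1000 = (0.913417 − 1)×1000 = -86.583 permil
δ_B = (0.0105719/0.0111800 − 1)×1000 = (0.945608 − 1)×1000 = -54.392 permil
f_A = (δ_mix − δ_B)/(δ_A − δ_B) = (-61.73 − (-54.392))/(-86.583 − (-54.392))
f_A = -7.338 / -32.191 = 0.2280

0.228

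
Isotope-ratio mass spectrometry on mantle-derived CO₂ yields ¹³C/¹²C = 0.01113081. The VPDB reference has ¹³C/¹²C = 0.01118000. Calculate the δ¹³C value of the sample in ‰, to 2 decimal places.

-4.40‰

δ¹³C = (R_sample / R_standard − 1) × 1000
R_sample / R_standard = 0.01113081 / 0.01118000 = 0.995600
δ¹³C = (0.995600 − 1) × 1000 = -4.400‰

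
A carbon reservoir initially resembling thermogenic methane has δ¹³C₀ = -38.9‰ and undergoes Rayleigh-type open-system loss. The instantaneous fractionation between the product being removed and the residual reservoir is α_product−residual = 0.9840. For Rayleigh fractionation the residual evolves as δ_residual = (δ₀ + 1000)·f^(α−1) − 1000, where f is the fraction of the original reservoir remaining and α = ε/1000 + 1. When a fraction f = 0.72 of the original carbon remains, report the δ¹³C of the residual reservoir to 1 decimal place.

-33.8‰

Rayleigh residual: δ_res = (δ₀ + 1000)·f^(α−1) − 1000
α − 1 = -0.01600
f^(α−1) = 0.72^(-0.01600) = 1.005270
δ_res = (-38.9 + 1000) × 1.005270 − 1000 = 966.165 − 1000 = -33.84‰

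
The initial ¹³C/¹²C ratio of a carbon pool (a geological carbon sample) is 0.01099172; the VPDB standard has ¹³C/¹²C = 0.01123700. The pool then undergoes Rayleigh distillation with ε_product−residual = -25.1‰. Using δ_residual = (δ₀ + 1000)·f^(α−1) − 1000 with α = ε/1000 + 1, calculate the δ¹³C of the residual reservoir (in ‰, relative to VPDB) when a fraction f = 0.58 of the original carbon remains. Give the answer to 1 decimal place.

-8.4‰

δ₀ = (0.01099172/0.01123700 − 1)×1000 = (0.978172 − 1)×1000 = -21.828‰
α − 1 = ε/1000 = -0.0251
f^(α−1) = 0.58^(-0.0251) = 1.013767
δ_res = (-21.828 + 1000) × 1.013767 − 1000 = 991.638 − 1000 = -8.36‰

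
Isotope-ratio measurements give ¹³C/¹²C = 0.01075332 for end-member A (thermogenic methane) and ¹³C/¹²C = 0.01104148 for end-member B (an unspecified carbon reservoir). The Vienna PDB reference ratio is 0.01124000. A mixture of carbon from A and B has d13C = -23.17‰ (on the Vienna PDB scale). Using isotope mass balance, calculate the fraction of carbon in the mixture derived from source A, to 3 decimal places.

0.215

δ_A = (0.01075332/0.01124000 − 1)×1000 = (0.956701 − 1)×1000 = -43.299‰
δ_B = (0.01104148/0.01124000 − 1)×1000 = (0.982338 − 1)×1000 = -17.662‰
f_A = (δ_mix − δ_B)/(δ_A − δ_B) = (-23.17 − (-17.662))/(-43.299 − (-17.662))
f_A = -5.508 / -25.637 = 0.2148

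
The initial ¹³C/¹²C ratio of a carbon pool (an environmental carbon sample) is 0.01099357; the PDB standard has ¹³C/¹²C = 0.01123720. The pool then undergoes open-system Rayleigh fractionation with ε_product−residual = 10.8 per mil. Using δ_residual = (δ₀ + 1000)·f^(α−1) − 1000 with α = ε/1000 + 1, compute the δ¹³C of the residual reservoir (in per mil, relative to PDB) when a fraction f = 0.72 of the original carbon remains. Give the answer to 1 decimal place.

δ₀ = (0.01099357/0.01123720 − 1)×1000 = (0.978319 − 1)×1000 = -21.681 per mil
α − 1 = ε/1000 = 0.0108
f^(α−1) = 0.72^(0.0108) = 0.996458
δ_res = (-21.681 + 1000) × 0.996458 − 1000 = 974.855 − 1000 = -25.15 per mil

-25.1 per mil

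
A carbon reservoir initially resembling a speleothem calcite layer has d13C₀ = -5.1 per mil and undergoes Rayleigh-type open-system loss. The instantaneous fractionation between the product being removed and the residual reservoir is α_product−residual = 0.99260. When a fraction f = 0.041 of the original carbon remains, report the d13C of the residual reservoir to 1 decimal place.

Rayleigh residual: δ_res = (δ₀ + 1000)·f^(α−1) − 1000
α − 1 = -0.00740
f^(α−1) = 0.041^(-0.00740) = 1.023919
δ_res = (-5.1 + 1000) × 1.023919 − 1000 = 1018.697 − 1000 = 18.70 per mil

18.7 per mil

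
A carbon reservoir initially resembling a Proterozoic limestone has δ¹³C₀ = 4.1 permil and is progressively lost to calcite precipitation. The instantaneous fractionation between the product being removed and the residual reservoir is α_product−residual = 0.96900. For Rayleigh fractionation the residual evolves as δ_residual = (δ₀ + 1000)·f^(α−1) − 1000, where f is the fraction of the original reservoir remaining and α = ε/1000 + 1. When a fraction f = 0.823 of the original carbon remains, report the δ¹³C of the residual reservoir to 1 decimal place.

10.2 permil

Rayleigh residual: δ_res = (δ₀ + 1000)·f^(α−1) − 1000
α − 1 = -0.03100
f^(α−1) = 0.823^(-0.03100) = 1.006057
δ_res = (4.1 + 1000) × 1.006057 − 1000 = 1010.182 − 1000 = 10.18 permil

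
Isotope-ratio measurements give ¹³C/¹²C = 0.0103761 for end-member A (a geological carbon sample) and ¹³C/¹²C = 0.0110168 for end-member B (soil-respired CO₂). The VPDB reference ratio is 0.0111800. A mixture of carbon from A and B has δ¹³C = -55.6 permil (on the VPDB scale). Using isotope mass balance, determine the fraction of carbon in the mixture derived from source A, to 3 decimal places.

δ_A = (0.0103761/0.0111800 − 1)×1000 = (0.928095 − 1)×1000 = -71.905 permil
δ_B = (0.0110168/0.0111800 − 1)×1000 = (0.985403 − 1)×1000 = -14.597 permil
f_A = (δ_mix − δ_B)/(δ_A − δ_B) = (-55.6 − (-14.597))/(-71.905 − (-14.597))
f_A = -41.003 / -57.308 = 0.7155

0.715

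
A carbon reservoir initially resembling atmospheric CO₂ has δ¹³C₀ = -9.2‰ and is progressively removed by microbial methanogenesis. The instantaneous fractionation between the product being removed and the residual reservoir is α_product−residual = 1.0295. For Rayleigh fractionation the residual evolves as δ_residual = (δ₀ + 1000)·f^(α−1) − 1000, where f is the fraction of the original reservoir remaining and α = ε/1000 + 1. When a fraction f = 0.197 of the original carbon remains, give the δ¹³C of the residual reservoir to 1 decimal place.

-55.6‰

Rayleigh residual: δ_res = (δ₀ + 1000)·f^(α−1) − 1000
α − 1 = 0.02950
f^(α−1) = 0.197^(0.02950) = 0.953206
δ_res = (-9.2 + 1000) × 0.953206 − 1000 = 944.436 − 1000 = -55.56‰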